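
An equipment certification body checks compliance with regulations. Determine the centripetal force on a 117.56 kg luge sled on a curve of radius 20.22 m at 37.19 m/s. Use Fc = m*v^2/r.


Fc = m * v^2 / r
v^2 = 37.19^2 = 1383.0961
Fc = 117.56 * 1383.0961 / 20.22
Fc = 162596.7775 / 20.22 = 8041.3837 N

8041.3837 N


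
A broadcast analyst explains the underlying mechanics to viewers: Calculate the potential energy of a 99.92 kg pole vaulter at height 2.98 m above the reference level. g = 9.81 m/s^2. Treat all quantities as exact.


PE = m * g * h
PE = 99.92 * 9.81 * 2.98
PE = 980.2152 * 2.98 = 2921.0413 J

2921.0413 J


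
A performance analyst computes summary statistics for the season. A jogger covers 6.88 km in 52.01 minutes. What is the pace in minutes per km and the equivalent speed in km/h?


Pace = time / distance = 52.01 min / 6.88 km = 7.5596 min/km
Speed = distance / time_in_hours = 6.88 / 0.8668 hr
Speed = 7.9369 km/h

7.5596 min/km, 7.9369 km/h


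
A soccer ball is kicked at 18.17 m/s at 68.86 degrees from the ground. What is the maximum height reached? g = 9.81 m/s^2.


H = (v*sin(theta))^2 / (2*g)
vy = v*sin(theta) = 18.17 * sin(68.86 deg) = 16.9472 m/s
H = vy^2 / (2*g) = 287.2074 / (2*9.81)
H = 287.2074 / 19.62 = 14.6385 m

14.6385 m


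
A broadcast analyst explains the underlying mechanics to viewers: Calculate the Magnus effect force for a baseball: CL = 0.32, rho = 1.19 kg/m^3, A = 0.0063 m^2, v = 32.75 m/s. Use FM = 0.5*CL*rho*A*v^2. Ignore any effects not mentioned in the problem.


FM = 0.5 * CL * rho * A * v^2
FM = 0.5 * 0.32 * 1.19 * 0.0063 * 32.75^2
v^2 = 1072.5625
FM = 0.5 * 0.32 * 1.19 * 0.0063 * 1072.5625 = 1.2866 N

1.2866 N


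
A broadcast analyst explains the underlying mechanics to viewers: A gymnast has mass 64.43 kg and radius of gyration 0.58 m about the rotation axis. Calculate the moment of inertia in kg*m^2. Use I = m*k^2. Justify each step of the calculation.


I = m * k^2
I = 64.43 * 0.58^2
I = 64.43 * 0.3364 = 21.6743 kg*m^2

21.6743 kg*m^2


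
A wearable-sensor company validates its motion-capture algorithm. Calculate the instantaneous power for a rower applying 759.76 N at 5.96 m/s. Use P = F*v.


P = F * v
P = 759.76 * 5.96
P = 4528.1696 W

4528.1696 W


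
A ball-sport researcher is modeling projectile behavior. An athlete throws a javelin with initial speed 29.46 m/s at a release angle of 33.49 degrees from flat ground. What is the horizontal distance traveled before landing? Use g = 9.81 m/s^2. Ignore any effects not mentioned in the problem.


R = v^2 * sin(2*theta) / g
Convert angle to radians: theta = 33.49 deg = 0.5845 rad
sin(2*theta) = sin(1.169) = 0.9204
R = 29.46^2 * 0.9204 / 9.81
R = 867.8916 * 0.9204 / 9.81 = 81.4251 m

81.4251 m


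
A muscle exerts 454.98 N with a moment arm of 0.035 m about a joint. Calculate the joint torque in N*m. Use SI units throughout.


tau = F * d
tau = 454.98 * 0.035
tau = 15.9243 N*m

15.9243 N*m


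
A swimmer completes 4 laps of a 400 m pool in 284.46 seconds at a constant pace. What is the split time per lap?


Split time = total_time / n_laps = 284.46 / 4
Split time = 71.115 s per lap

71.115 s


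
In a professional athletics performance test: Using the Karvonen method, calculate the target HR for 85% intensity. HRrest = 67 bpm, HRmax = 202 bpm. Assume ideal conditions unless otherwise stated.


Target = HRrest + pct*(HRmax - HRrest)
Heart rate reserve = HRmax - HRrest = 202 - 67 = 135 bpm
Fraction = 85% = 0.85
Target = 67 + 0.85 * 135
Target = 67 + 114.75 = 181.75 bpm

181.75 bpm


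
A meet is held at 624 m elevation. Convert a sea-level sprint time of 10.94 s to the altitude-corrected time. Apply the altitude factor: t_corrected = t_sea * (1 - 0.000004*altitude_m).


Correction factor = 1 - 0.000004 * 624 = 0.997504
t_corrected = t_sea * factor = 10.94 * 0.997504
t_corrected = 10.9127 s

10.9127 s


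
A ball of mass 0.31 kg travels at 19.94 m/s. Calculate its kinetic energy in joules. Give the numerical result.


KE = 0.5 * m * v^2
KE = 0.5 * 0.31 * 19.94^2
KE = 0.5 * 0.31 * 397.6036 = 61.6286 J

61.6286 J


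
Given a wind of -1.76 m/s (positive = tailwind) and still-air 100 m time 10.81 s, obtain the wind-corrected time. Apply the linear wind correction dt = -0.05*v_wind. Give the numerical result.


dt = -0.05 * v_wind = -0.05 * -1.76 = 0.088 s
t_corrected = t_still + dt = 10.81 + (0.088)
t_corrected = 10.898 s

10.898 s


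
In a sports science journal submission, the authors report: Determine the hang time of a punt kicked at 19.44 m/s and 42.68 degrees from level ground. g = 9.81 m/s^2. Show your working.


T = 2*v*sin(theta)/g
sin(theta) = sin(42.68 deg) = 0.6779
T = 2*19.44*0.6779 / 9.81
T = 26.3569 / 9.81 = 2.6867 s

2.6867 s


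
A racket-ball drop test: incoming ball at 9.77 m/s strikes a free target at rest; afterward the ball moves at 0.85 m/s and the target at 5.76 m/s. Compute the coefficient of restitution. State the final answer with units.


e = (v2_after - v1_after) / (v1_before - v2_before)
Numerator = 5.76 - 0.85 = 4.91
Denominator = 9.77 - 0 = 9.77
e = 4.91 / 9.77 = 0.5026

0.5026


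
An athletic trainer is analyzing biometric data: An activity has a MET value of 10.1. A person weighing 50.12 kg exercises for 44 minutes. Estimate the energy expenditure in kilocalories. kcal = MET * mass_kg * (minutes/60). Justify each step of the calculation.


kcal = MET * mass * time_hr
Convert time: 44 min = 0.7333 hr
kcal = 10.1 * 50.12 * 0.7333
kcal = 371.2221 kcal

371.2221 kcal


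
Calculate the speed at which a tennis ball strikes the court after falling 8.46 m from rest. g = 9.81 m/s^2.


v = sqrt(2 * g * h)
v = sqrt(2 * 9.81 * 8.46)
v = sqrt(165.9852) = 12.8835 m/s

12.8835 m/s


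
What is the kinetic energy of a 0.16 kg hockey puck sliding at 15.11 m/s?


KE = 0.5 * m * v^2
KE = 0.5 * 0.16 * 15.11^2
KE = 0.5 * 0.16 * 228.3121 = 18.265 J

18.265 J


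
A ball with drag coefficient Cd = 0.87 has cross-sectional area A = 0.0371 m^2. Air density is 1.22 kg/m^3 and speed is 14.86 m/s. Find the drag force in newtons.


Fd = 0.5 * Cd * rho * A * v^2
Fd = 0.5 * 0.87 * 1.22 * 0.0371 * 14.86^2
v^2 = 220.8196
Fd = 0.5 * 0.87 * 1.22 * 0.0371 * 220.8196 = 4.3477 N

4.3477 N


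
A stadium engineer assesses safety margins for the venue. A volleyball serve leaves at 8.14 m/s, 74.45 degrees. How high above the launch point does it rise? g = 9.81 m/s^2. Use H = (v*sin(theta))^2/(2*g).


H = (v*sin(theta))^2 / (2*g)
vy = v*sin(theta) = 8.14 * sin(74.45 deg) = 7.8421 m/s
H = vy^2 / (2*g) = 61.4978 / (2*9.81)
H = 61.4978 / 19.62 = 3.1344 m

3.1344 m


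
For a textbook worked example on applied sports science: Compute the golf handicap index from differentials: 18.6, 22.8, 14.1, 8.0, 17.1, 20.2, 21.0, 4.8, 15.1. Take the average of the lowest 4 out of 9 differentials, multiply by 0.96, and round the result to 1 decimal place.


All differentials: 18.6, 22.8, 14.1, 8.0, 17.1, 20.2, 21.0, 4.8, 15.1
Sorted: 4.8, 8.0, 14.1, 15.1, 17.1, 18.6, 20.2, 21.0, 22.8
Best 4: 4.8, 8.0, 14.1, 15.1
Average of best = 42 / 4 = 10.5
Raw index = 10.5 * 0.96 = 10.08
Handicap index = round(10.08, 1) = 10.1

10.1


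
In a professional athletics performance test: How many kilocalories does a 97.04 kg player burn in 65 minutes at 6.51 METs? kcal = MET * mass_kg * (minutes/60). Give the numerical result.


kcal = MET * mass * time_hr
Convert time: 65 min = 1.0833 hr
kcal = 6.51 * 97.04 * 1.0833
kcal = 684.3746 kcal

684.3746 kcal


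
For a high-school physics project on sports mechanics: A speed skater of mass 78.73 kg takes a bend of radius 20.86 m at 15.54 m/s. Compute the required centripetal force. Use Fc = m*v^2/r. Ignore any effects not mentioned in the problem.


Fc = m * v^2 / r
v^2 = 15.54^2 = 241.4916
Fc = 78.73 * 241.4916 / 20.86
Fc = 19012.6337 / 20.86 = 911.4398 N

911.4398 N


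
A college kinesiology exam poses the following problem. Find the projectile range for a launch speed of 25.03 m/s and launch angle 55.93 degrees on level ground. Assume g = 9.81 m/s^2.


R = v^2 * sin(2*theta) / g
Convert angle to radians: theta = 55.93 deg = 0.9762 rad
sin(2*theta) = sin(1.9523) = 0.9281
R = 25.03^2 * 0.9281 / 9.81
R = 626.5009 * 0.9281 / 9.81 = 59.2715 m

59.2715 m


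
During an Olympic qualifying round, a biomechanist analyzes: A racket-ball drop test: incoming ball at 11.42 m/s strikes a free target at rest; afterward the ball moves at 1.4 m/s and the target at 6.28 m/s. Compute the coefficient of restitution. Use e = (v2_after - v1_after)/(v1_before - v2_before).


e = (v2_after - v1_after) / (v1_before - v2_before)
Numerator = 6.28 - 1.4 = 4.88
Denominator = 11.42 - 0 = 11.42
e = 4.88 / 11.42 = 0.4273

0.4273


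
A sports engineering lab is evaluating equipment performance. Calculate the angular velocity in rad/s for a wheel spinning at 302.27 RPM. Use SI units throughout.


omega = RPM * 2 * pi / 60
omega = 302.27 * 2 * 3.14159 / 60
omega = 1899.2184 / 60 = 31.6536 rad/s

31.6536 rad/s


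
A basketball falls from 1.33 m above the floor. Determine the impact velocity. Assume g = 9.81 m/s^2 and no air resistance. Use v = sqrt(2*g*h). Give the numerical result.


v = sqrt(2 * g * h)
v = sqrt(2 * 9.81 * 1.33)
v = sqrt(26.0946) = 5.1083 m/s

5.1083 m/s


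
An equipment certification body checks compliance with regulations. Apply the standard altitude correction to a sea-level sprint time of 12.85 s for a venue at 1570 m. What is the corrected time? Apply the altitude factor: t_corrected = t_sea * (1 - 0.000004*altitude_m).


Correction factor = 1 - 0.000004 * 1570 = 0.99372
t_corrected = t_sea * factor = 12.85 * 0.99372
t_corrected = 12.7693 s

12.7693 s


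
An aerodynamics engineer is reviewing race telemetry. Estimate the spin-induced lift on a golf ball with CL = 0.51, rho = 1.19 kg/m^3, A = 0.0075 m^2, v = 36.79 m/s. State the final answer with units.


FM = 0.5 * CL * rho * A * v^2
FM = 0.5 * 0.51 * 1.19 * 0.0075 * 36.79^2
v^2 = 1353.5041
FM = 0.5 * 0.51 * 1.19 * 0.0075 * 1353.5041 = 3.0804 N

3.0804 N


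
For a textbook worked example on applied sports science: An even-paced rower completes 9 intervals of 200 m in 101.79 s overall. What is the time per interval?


Split time = total_time / n_laps = 101.79 / 9
Split time = 11.31 s per lap

11.31 s


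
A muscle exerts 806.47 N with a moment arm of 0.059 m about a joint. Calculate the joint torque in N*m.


tau = F * d
tau = 806.47 * 0.059
tau = 47.5817 N*m

47.5817 N*m


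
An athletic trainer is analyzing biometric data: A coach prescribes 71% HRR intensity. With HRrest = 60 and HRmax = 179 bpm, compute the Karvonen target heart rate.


Target = HRrest + pct*(HRmax - HRrest)
Heart rate reserve = HRmax - HRrest = 179 - 60 = 119 bpm
Fraction = 71% = 0.71
Target = 60 + 0.71 * 119
Target = 60 + 84.49 = 144.49 bpm

144.49 bpm


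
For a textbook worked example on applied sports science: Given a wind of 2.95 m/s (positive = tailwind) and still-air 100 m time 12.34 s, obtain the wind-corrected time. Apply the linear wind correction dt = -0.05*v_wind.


dt = -0.05 * v_wind = -0.05 * 2.95 = -0.1475 s
t_corrected = t_still + dt = 12.34 + (-0.1475)
t_corrected = 12.1925 s

12.1925 s


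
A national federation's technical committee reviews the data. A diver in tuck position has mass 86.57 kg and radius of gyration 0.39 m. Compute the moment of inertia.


I = m * k^2
I = 86.57 * 0.39^2
I = 86.57 * 0.1521 = 13.1673 kg*m^2

13.1673 kg*m^2


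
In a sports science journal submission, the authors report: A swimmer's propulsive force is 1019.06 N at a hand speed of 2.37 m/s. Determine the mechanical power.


P = F * v
P = 1019.06 * 2.37
P = 2415.1722 W

2415.1722 W


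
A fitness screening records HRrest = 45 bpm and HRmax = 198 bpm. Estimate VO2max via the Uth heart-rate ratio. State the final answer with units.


VO2max = 15.3 * HRmax / HRrest
VO2max = 15.3 * 198 / 45
VO2max = 3029.4 / 45 = 67.32 mL/kg/min

67.32 mL/kg/min


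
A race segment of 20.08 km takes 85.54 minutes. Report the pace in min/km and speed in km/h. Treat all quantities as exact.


Pace = time / distance = 85.54 min / 20.08 km = 4.26 min/km
Speed = distance / time_in_hours = 20.08 / 1.4257 hr
Speed = 14.0846 km/h

4.26 min/km, 14.0846 km/h


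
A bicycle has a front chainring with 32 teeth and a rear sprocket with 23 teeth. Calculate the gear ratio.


GR = front_teeth / rear_teeth
GR = 32 / 23
GR = 1.3913

1.3913


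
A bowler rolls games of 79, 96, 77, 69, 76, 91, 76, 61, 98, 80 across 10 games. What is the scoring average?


Average = sum / n
Sum = 803
Average = 803 / 10 = 80.3

80.3


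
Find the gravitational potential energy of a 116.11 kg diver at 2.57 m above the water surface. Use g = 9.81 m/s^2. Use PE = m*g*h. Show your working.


PE = m * g * h
PE = 116.11 * 9.81 * 2.57
PE = 1139.0391 * 2.57 = 2927.3305 J

2927.3305 J


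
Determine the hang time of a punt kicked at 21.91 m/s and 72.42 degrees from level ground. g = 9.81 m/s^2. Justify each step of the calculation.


T = 2*v*sin(theta)/g
sin(theta) = sin(72.42 deg) = 0.9533
T = 2*21.91*0.9533 / 9.81
T = 41.7734 / 9.81 = 4.2583 s

4.2583 s


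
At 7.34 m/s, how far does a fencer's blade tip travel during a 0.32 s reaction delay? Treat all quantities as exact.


d = v * t
d = 7.34 * 0.32
d = 2.3488 m

2.3488 m


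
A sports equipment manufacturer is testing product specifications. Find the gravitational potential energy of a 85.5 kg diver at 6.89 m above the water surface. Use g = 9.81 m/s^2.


PE = m * g * h
PE = 85.5 * 9.81 * 6.89
PE = 838.755 * 6.89 = 5779.0219 J

5779.0219 J


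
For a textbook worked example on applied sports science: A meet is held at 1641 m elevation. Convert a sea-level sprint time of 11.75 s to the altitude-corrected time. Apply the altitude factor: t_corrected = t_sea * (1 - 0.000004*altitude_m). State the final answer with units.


Correction factor = 1 - 0.000004 * 1641 = 0.993436
t_corrected = t_sea * factor = 11.75 * 0.993436
t_corrected = 11.6729 s

11.6729 s


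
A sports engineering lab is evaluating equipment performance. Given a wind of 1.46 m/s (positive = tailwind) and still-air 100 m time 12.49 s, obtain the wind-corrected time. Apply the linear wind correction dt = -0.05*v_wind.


dt = -0.05 * v_wind = -0.05 * 1.46 = -0.073 s
t_corrected = t_still + dt = 12.49 + (-0.073)
t_corrected = 12.417 s

12.417 s


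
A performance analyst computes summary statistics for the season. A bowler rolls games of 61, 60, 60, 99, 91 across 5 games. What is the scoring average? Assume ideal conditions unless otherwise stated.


Average = sum / n
Sum = 371
Average = 371 / 5 = 74.2

74.2


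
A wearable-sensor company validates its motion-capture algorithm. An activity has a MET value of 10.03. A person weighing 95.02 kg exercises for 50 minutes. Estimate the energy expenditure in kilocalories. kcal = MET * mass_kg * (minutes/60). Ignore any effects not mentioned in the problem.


kcal = MET * mass * time_hr
Convert time: 50 min = 0.8333 hr
kcal = 10.03 * 95.02 * 0.8333
kcal = 794.2088 kcal

794.2088 kcal


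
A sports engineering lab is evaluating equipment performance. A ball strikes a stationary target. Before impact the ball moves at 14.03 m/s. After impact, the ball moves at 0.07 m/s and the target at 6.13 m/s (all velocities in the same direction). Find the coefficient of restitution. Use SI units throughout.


e = (v2_after - v1_after) / (v1_before - v2_before)
Numerator = 6.13 - 0.07 = 6.06
Denominator = 14.03 - 0 = 14.03
e = 6.06 / 14.03 = 0.4319

0.4319


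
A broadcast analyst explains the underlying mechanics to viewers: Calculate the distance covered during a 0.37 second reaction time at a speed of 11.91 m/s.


d = v * t
d = 11.91 * 0.37
d = 4.4067 m

4.4067 m


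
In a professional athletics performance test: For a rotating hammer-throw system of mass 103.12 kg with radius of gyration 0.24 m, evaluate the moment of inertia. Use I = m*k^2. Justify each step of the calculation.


I = m * k^2
I = 103.12 * 0.24^2
I = 103.12 * 0.0576 = 5.9397 kg*m^2

5.9397 kg*m^2


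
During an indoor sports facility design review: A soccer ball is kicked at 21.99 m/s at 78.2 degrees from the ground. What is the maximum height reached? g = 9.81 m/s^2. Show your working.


H = (v*sin(theta))^2 / (2*g)
vy = v*sin(theta) = 21.99 * sin(78.2 deg) = 21.5253 m/s
H = vy^2 / (2*g) = 463.3383 / (2*9.81)
H = 463.3383 / 19.62 = 23.6156 m

23.6156 m


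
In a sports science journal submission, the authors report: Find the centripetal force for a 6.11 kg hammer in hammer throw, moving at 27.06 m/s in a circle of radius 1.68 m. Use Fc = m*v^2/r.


Fc = m * v^2 / r
v^2 = 27.06^2 = 732.2436
Fc = 6.11 * 732.2436 / 1.68
Fc = 4474.0084 / 1.68 = 2663.1002 N

2663.1002 N


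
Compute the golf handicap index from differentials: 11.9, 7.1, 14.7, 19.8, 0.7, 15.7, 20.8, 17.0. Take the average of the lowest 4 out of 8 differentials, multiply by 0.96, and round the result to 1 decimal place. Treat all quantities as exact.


All differentials: 11.9, 7.1, 14.7, 19.8, 0.7, 15.7, 20.8, 17.0
Sorted: 0.7, 7.1, 11.9, 14.7, 15.7, 17.0, 19.8, 20.8
Best 4: 0.7, 7.1, 11.9, 14.7
Average of best = 34.4 / 4 = 8.6
Raw index = 8.6 * 0.96 = 8.256
Handicap index = round(8.256, 1) = 8.3

8.3


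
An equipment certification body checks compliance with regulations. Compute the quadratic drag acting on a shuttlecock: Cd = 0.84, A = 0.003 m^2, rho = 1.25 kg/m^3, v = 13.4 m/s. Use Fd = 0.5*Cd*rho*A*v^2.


Fd = 0.5 * Cd * rho * A * v^2
Fd = 0.5 * 0.84 * 1.25 * 0.003 * 13.4^2
v^2 = 179.56
Fd = 0.5 * 0.84 * 1.25 * 0.003 * 179.56 = 0.2828 N

0.2828 N


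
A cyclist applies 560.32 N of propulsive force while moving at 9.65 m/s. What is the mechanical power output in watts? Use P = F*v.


P = F * v
P = 560.32 * 9.65
P = 5407.088 W

5407.088 W


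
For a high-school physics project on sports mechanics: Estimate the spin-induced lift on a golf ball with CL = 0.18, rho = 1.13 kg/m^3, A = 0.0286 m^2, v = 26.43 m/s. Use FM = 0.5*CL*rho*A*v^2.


FM = 0.5 * CL * rho * A * v^2
FM = 0.5 * 0.18 * 1.13 * 0.0286 * 26.43^2
v^2 = 698.5449
FM = 0.5 * 0.18 * 1.13 * 0.0286 * 698.5449 = 2.0318 N

2.0318 N


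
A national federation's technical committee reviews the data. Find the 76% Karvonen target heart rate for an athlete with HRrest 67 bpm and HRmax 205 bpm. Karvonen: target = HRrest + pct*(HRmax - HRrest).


Target = HRrest + pct*(HRmax - HRrest)
Heart rate reserve = HRmax - HRrest = 205 - 67 = 138 bpm
Fraction = 76% = 0.76
Target = 67 + 0.76 * 138
Target = 67 + 104.88 = 171.88 bpm

171.88 bpm


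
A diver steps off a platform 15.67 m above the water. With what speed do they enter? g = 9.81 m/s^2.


v = sqrt(2 * g * h)
v = sqrt(2 * 9.81 * 15.67)
v = sqrt(307.4454) = 17.5341 m/s

17.5341 m/s


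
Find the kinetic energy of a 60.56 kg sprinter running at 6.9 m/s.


KE = 0.5 * m * v^2
KE = 0.5 * 60.56 * 6.9^2
KE = 0.5 * 60.56 * 47.61 = 1441.6308 J

1441.6308 J


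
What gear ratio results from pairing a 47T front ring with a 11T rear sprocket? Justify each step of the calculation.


GR = front_teeth / rear_teeth
GR = 47 / 11
GR = 4.2727

4.2727


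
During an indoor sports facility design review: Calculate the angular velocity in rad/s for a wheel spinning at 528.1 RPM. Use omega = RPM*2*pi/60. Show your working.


omega = RPM * 2 * pi / 60
omega = 528.1 * 2 * 3.14159 / 60
omega = 3318.1502 / 60 = 55.3025 rad/s

55.3025 rad/s


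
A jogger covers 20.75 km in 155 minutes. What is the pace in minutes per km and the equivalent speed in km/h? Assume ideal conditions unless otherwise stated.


Pace = time / distance = 155 min / 20.75 km = 7.4699 min/km
Speed = distance / time_in_hours = 20.75 / 2.5833 hr
Speed = 8.0323 km/h

7.4699 min/km, 8.0323 km/h


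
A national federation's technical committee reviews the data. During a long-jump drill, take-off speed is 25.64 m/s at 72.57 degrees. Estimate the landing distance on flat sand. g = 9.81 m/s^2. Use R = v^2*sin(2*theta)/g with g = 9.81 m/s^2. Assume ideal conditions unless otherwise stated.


R = v^2 * sin(2*theta) / g
Convert angle to radians: theta = 72.57 deg = 1.2666 rad
sin(2*theta) = sin(2.5332) = 0.5716
R = 25.64^2 * 0.5716 / 9.81
R = 657.4096 * 0.5716 / 9.81 = 38.3035 m

38.3035 m


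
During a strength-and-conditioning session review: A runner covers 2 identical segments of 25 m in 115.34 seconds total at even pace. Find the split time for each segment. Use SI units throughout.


Split time = total_time / n_laps = 115.34 / 2
Split time = 57.67 s per lap

57.67 s


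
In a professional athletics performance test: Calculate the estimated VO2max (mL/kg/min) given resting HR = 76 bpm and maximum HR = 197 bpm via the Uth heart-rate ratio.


VO2max = 15.3 * HRmax / HRrest
VO2max = 15.3 * 197 / 76
VO2max = 3014.1 / 76 = 39.6592 mL/kg/min

39.6592 mL/kg/min


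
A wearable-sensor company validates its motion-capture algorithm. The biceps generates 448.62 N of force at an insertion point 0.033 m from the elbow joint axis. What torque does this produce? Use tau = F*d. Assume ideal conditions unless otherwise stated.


tau = F * d
tau = 448.62 * 0.033
tau = 14.8045 N*m

14.8045 N*m


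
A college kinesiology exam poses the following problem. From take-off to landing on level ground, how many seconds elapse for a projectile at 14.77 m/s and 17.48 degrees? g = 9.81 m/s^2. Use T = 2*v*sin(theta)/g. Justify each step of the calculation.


T = 2*v*sin(theta)/g
sin(theta) = sin(17.48 deg) = 0.3004
T = 2*14.77*0.3004 / 9.81
T = 8.873 / 9.81 = 0.9045 s

0.9045 s


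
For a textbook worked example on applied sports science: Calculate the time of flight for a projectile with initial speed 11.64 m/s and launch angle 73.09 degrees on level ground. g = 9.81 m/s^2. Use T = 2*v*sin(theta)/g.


T = 2*v*sin(theta)/g
sin(theta) = sin(73.09 deg) = 0.9568
T = 2*11.64*0.9568 / 9.81
T = 22.2734 / 9.81 = 2.2705 s

2.2705 s


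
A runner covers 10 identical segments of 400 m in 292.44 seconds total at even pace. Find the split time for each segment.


Split time = total_time / n_laps = 292.44 / 10
Split time = 29.244 s per lap

29.244 s


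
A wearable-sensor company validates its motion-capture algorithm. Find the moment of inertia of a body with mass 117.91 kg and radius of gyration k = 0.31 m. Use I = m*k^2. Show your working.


I = m * k^2
I = 117.91 * 0.31^2
I = 117.91 * 0.0961 = 11.3312 kg*m^2

11.3312 kg*m^2


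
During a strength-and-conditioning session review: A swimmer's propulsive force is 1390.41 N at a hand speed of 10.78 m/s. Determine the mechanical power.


P = F * v
P = 1390.41 * 10.78
P = 14988.6198 W

14988.6198 W


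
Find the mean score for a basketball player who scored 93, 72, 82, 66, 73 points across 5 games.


Average = sum / n
Sum = 386
Average = 386 / 5 = 77.2

77.2


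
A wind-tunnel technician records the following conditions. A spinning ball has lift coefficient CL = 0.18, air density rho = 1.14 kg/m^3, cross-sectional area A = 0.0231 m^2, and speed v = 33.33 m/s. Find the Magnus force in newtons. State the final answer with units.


FM = 0.5 * CL * rho * A * v^2
FM = 0.5 * 0.18 * 1.14 * 0.0231 * 33.33^2
v^2 = 1110.8889
FM = 0.5 * 0.18 * 1.14 * 0.0231 * 1110.8889 = 2.6329 N

2.6329 N


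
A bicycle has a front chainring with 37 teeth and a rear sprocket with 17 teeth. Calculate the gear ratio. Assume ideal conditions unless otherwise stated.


GR = front_teeth / rear_teeth
GR = 37 / 17
GR = 2.1765

2.1765


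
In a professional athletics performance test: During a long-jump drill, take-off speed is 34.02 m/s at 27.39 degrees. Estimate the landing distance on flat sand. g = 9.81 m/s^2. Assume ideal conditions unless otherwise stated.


R = v^2 * sin(2*theta) / g
Convert angle to radians: theta = 27.39 deg = 0.478 rad
sin(2*theta) = sin(0.9561) = 0.8169
R = 34.02^2 * 0.8169 / 9.81
R = 1157.3604 * 0.8169 / 9.81 = 96.3811 m

96.3811 m


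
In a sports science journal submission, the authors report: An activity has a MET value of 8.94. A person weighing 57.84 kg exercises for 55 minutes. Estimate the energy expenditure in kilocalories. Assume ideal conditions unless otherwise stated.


kcal = MET * mass * time_hr
Convert time: 55 min = 0.9167 hr
kcal = 8.94 * 57.84 * 0.9167
kcal = 473.9988 kcal

473.9988 kcal


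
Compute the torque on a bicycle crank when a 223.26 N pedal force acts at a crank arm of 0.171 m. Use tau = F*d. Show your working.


tau = F * d
tau = 223.26 * 0.171
tau = 38.1775 N*m

38.1775 N*m


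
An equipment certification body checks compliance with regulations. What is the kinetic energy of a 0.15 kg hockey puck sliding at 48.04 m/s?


KE = 0.5 * m * v^2
KE = 0.5 * 0.15 * 48.04^2
KE = 0.5 * 0.15 * 2307.8416 = 173.0881 J

173.0881 J


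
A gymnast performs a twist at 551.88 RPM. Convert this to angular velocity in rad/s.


omega = RPM * 2 * pi / 60
omega = 551.88 * 2 * 3.14159 / 60
omega = 3467.5643 / 60 = 57.7927 rad/s

57.7927 rad/s


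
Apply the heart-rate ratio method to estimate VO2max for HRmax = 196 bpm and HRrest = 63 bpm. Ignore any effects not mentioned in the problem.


VO2max = 15.3 * HRmax / HRrest
VO2max = 15.3 * 196 / 63
VO2max = 2998.8 / 63 = 47.6 mL/kg/min

47.6 mL/kg/min


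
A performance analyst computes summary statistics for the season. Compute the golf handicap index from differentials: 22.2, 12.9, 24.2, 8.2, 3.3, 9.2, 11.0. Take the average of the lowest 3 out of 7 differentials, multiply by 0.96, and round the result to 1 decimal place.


All differentials: 22.2, 12.9, 24.2, 8.2, 3.3, 9.2, 11.0
Sorted: 3.3, 8.2, 9.2, 11.0, 12.9, 22.2, 24.2
Best 3: 3.3, 8.2, 9.2
Average of best = 20.7 / 3 = 6.9
Raw index = 6.9 * 0.96 = 6.624
Handicap index = round(6.624, 1) = 6.6

6.6


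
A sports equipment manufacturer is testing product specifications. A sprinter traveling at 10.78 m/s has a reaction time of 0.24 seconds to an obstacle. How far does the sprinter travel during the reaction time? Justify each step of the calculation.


d = v * t
d = 10.78 * 0.24
d = 2.5872 m

2.5872 m


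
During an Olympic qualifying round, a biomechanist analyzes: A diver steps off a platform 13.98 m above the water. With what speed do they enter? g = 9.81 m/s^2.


v = sqrt(2 * g * h)
v = sqrt(2 * 9.81 * 13.98)
v = sqrt(274.2876) = 16.5616 m/s

16.5616 m/s


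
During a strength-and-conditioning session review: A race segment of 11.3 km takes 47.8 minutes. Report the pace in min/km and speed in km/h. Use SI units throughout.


Pace = time / distance = 47.8 min / 11.3 km = 4.2301 min/km
Speed = distance / time_in_hours = 11.3 / 0.7967 hr
Speed = 14.1841 km/h

4.2301 min/km, 14.1841 km/h


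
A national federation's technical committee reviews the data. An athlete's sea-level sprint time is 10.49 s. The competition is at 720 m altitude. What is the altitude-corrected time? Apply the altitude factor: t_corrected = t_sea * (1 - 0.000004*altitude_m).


Correction factor = 1 - 0.000004 * 720 = 0.99712
t_corrected = t_sea * factor = 10.49 * 0.99712
t_corrected = 10.4598 s

10.4598 s


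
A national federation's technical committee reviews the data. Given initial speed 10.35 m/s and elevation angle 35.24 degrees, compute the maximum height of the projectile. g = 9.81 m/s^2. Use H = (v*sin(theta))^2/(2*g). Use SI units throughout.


H = (v*sin(theta))^2 / (2*g)
vy = v*sin(theta) = 10.35 * sin(35.24 deg) = 5.972 m/s
H = vy^2 / (2*g) = 35.6645 / (2*9.81)
H = 35.6645 / 19.62 = 1.8178 m

1.8178 m


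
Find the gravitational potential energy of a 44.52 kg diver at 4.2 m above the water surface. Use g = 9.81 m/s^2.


PE = m * g * h
PE = 44.52 * 9.81 * 4.2
PE = 436.7412 * 4.2 = 1834.313 J

1834.313 J


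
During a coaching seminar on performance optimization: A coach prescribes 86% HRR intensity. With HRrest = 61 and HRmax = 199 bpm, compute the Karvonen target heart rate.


Target = HRrest + pct*(HRmax - HRrest)
Heart rate reserve = HRmax - HRrest = 199 - 61 = 138 bpm
Fraction = 86% = 0.86
Target = 61 + 0.86 * 138
Target = 61 + 118.68 = 179.68 bpm

179.68 bpm


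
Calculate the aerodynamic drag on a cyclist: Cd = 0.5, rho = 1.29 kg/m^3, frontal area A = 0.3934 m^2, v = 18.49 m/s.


Fd = 0.5 * Cd * rho * A * v^2
Fd = 0.5 * 0.5 * 1.29 * 0.3934 * 18.49^2
v^2 = 341.8801
Fd = 0.5 * 0.5 * 1.29 * 0.3934 * 341.8801 = 43.3748 N

43.3748 N


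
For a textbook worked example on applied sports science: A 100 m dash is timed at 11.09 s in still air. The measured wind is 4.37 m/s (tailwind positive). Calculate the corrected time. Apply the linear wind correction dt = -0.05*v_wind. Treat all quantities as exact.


dt = -0.05 * v_wind = -0.05 * 4.37 = -0.2185 s
t_corrected = t_still + dt = 11.09 + (-0.2185)
t_corrected = 10.8715 s

10.8715 s


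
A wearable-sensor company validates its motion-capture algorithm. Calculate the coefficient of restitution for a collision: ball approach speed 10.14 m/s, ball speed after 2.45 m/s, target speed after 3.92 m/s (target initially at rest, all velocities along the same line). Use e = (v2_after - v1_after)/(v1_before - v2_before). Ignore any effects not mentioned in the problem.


e = (v2_after - v1_after) / (v1_before - v2_before)
Numerator = 3.92 - 2.45 = 1.47
Denominator = 10.14 - 0 = 10.14
e = 1.47 / 10.14 = 0.145

0.145


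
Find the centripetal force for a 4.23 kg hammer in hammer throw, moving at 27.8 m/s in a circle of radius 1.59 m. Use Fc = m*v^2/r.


Fc = m * v^2 / r
v^2 = 27.8^2 = 772.84
Fc = 4.23 * 772.84 / 1.59
Fc = 3269.1132 / 1.59 = 2056.046 N

2056.046 N


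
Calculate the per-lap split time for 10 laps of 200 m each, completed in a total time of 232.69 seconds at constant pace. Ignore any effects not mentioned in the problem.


Split time = total_time / n_laps = 232.69 / 10
Split time = 23.269 s per lap

23.269 s


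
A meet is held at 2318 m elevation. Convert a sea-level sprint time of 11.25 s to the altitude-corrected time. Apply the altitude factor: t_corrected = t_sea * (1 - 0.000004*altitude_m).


Correction factor = 1 - 0.000004 * 2318 = 0.990728
t_corrected = t_sea * factor = 11.25 * 0.990728
t_corrected = 11.1457 s

11.1457 s


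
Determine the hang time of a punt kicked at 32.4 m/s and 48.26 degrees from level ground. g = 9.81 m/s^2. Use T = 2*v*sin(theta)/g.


T = 2*v*sin(theta)/g
sin(theta) = sin(48.26 deg) = 0.7462
T = 2*32.4*0.7462 / 9.81
T = 48.352 / 9.81 = 4.9289 s

4.9289 s


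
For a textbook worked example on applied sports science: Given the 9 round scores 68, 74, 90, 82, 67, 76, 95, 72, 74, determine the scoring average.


Average = sum / n
Sum = 698
Average = 698 / 9 = 77.5556

77.5556


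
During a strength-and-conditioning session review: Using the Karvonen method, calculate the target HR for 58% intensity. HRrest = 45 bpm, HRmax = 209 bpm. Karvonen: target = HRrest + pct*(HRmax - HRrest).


Target = HRrest + pct*(HRmax - HRrest)
Heart rate reserve = HRmax - HRrest = 209 - 45 = 164 bpm
Fraction = 58% = 0.58
Target = 45 + 0.58 * 164
Target = 45 + 95.12 = 140.12 bpm

140.12 bpm


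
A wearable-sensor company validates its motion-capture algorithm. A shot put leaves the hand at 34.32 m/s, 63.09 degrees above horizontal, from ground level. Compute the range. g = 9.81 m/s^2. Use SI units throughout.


R = v^2 * sin(2*theta) / g
Convert angle to radians: theta = 63.09 deg = 1.1011 rad
sin(2*theta) = sin(2.2023) = 0.8072
R = 34.32^2 * 0.8072 / 9.81
R = 1177.8624 * 0.8072 / 9.81 = 96.9145 m

96.9145 m


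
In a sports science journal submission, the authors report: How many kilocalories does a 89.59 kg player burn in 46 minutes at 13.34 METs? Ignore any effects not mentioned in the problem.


kcal = MET * mass * time_hr
Convert time: 46 min = 0.7667 hr
kcal = 13.34 * 89.59 * 0.7667
kcal = 916.2668 kcal

916.2668 kcal


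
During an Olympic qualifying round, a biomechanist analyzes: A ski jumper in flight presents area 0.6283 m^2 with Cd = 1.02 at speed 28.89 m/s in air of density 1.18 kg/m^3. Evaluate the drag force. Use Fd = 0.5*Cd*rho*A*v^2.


Fd = 0.5 * Cd * rho * A * v^2
Fd = 0.5 * 1.02 * 1.18 * 0.6283 * 28.89^2
v^2 = 834.6321
Fd = 0.5 * 1.02 * 1.18 * 0.6283 * 834.6321 = 315.5835 N

315.5835 N


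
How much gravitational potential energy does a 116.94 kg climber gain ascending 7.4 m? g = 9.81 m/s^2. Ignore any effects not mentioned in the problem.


PE = m * g * h
PE = 116.94 * 9.81 * 7.4
PE = 1147.1814 * 7.4 = 8489.1424 J

8489.1424 J


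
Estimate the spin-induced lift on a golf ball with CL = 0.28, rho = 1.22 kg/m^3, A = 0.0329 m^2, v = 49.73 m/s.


FM = 0.5 * CL * rho * A * v^2
FM = 0.5 * 0.28 * 1.22 * 0.0329 * 49.73^2
v^2 = 2473.0729
FM = 0.5 * 0.28 * 1.22 * 0.0329 * 2473.0729 = 13.897 N

13.897 N


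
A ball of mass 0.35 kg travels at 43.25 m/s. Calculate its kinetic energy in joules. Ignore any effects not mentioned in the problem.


KE = 0.5 * m * v^2
KE = 0.5 * 0.35 * 43.25^2
KE = 0.5 * 0.35 * 1870.5625 = 327.3484 J

327.3484 J


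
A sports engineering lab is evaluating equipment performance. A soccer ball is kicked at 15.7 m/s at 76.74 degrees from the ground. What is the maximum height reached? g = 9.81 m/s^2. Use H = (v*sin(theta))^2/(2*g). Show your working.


H = (v*sin(theta))^2 / (2*g)
vy = v*sin(theta) = 15.7 * sin(76.74 deg) = 15.2814 m/s
H = vy^2 / (2*g) = 233.522 / (2*9.81)
H = 233.522 / 19.62 = 11.9022 m

11.9022 m


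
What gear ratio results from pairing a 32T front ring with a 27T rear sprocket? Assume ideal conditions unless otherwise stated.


GR = front_teeth / rear_teeth
GR = 32 / 27
GR = 1.1852

1.1852


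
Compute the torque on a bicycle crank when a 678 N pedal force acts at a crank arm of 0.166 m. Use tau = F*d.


tau = F * d
tau = 678 * 0.166
tau = 112.548 N*m

112.548 N*m


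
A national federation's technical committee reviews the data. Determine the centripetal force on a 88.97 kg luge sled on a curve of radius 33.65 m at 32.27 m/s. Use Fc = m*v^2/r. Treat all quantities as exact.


Fc = m * v^2 / r
v^2 = 32.27^2 = 1041.3529
Fc = 88.97 * 1041.3529 / 33.65
Fc = 92649.1675 / 33.65 = 2753.3185 N

2753.3185 N


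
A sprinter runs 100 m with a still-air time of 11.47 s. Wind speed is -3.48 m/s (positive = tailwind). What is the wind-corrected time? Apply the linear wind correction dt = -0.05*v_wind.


dt = -0.05 * v_wind = -0.05 * -3.48 = 0.174 s
t_corrected = t_still + dt = 11.47 + (0.174)
t_corrected = 11.644 s

11.644 s


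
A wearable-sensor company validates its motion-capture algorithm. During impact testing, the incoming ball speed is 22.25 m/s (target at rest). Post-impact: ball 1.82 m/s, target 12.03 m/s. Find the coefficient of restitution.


e = (v2_after - v1_after) / (v1_before - v2_before)
Numerator = 12.03 - 1.82 = 10.21
Denominator = 22.25 - 0 = 22.25
e = 10.21 / 22.25 = 0.4589

0.4589


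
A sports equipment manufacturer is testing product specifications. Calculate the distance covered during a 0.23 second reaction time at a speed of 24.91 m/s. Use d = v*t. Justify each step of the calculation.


d = v * t
d = 24.91 * 0.23
d = 5.7293 m

5.7293 m


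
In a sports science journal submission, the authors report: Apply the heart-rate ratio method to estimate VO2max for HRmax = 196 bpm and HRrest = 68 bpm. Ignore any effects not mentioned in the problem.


VO2max = 15.3 * HRmax / HRrest
VO2max = 15.3 * 196 / 68
VO2max = 2998.8 / 68 = 44.1 mL/kg/min

44.1 mL/kg/min


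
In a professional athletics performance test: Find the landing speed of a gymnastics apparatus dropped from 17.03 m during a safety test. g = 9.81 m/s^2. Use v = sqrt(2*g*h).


v = sqrt(2 * g * h)
v = sqrt(2 * 9.81 * 17.03)
v = sqrt(334.1286) = 18.2792 m/s

18.2792 m/s


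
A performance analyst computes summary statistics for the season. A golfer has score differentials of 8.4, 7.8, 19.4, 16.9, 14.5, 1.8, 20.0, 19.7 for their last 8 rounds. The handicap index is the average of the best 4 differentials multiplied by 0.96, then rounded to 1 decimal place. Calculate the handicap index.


All differentials: 8.4, 7.8, 19.4, 16.9, 14.5, 1.8, 20.0, 19.7
Sorted: 1.8, 7.8, 8.4, 14.5, 16.9, 19.4, 19.7, 20.0
Best 4: 1.8, 7.8, 8.4, 14.5
Average of best = 32.5 / 4 = 8.125
Raw index = 8.125 * 0.96 = 7.8
Handicap index = round(7.8, 1) = 7.8

7.8


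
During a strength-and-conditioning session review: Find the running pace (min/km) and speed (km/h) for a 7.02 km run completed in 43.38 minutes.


Pace = time / distance = 43.38 min / 7.02 km = 6.1795 min/km
Speed = distance / time_in_hours = 7.02 / 0.723 hr
Speed = 9.7095 km/h

6.1795 min/km, 9.7095 km/h


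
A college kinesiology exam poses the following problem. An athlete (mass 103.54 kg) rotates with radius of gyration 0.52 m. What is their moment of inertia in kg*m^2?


I = m * k^2
I = 103.54 * 0.52^2
I = 103.54 * 0.2704 = 27.9972 kg*m^2

27.9972 kg*m^2


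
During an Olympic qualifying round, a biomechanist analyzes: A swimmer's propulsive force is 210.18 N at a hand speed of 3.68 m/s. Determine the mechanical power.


P = F * v
P = 210.18 * 3.68
P = 773.4624 W

773.4624 W


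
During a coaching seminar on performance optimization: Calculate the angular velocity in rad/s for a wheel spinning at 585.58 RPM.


omega = RPM * 2 * pi / 60
omega = 585.58 * 2 * 3.14159 / 60
omega = 3679.3077 / 60 = 61.3218 rad/s

61.3218 rad/s


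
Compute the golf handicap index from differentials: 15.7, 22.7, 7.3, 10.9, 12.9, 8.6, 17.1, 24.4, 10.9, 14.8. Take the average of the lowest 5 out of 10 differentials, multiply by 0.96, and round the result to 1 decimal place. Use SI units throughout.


All differentials: 15.7, 22.7, 7.3, 10.9, 12.9, 8.6, 17.1, 24.4, 10.9, 14.8
Sorted: 7.3, 8.6, 10.9, 10.9, 12.9, 14.8, 15.7, 17.1, 22.7, 24.4
Best 5: 7.3, 8.6, 10.9, 10.9, 12.9
Average of best = 50.6 / 5 = 10.12
Raw index = 10.12 * 0.96 = 9.7152
Handicap index = round(9.7152, 1) = 9.7

9.7


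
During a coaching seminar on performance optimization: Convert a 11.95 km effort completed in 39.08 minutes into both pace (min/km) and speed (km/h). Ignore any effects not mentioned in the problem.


Pace = time / distance = 39.08 min / 11.95 km = 3.2703 min/km
Speed = distance / time_in_hours = 11.95 / 0.6513 hr
Speed = 18.347 km/h

3.2703 min/km, 18.347 km/h


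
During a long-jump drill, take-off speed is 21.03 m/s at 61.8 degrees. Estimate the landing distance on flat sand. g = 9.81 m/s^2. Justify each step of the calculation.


R = v^2 * sin(2*theta) / g
Convert angle to radians: theta = 61.8 deg = 1.0786 rad
sin(2*theta) = sin(2.1572) = 0.8329
R = 21.03^2 * 0.8329 / 9.81
R = 442.2609 * 0.8329 / 9.81 = 37.5503 m

37.5503 m


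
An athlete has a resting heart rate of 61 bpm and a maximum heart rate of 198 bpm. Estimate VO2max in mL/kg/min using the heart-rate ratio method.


VO2max = 15.3 * HRmax / HRrest
VO2max = 15.3 * 198 / 61
VO2max = 3029.4 / 61 = 49.6623 mL/kg/min

49.6623 mL/kg/min


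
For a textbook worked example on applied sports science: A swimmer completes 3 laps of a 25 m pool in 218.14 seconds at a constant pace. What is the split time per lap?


Split time = total_time / n_laps = 218.14 / 3
Split time = 72.7133 s per lap

72.7133 s


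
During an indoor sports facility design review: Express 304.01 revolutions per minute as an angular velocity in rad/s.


omega = RPM * 2 * pi / 60
omega = 304.01 * 2 * 3.14159 / 60
omega = 1910.1512 / 60 = 31.8359 rad/s

31.8359 rad/s


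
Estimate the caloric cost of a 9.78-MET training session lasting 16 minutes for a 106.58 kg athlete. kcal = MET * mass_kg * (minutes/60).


kcal = MET * mass * time_hr
Convert time: 16 min = 0.2667 hr
kcal = 9.78 * 106.58 * 0.2667
kcal = 277.9606 kcal

277.9606 kcal


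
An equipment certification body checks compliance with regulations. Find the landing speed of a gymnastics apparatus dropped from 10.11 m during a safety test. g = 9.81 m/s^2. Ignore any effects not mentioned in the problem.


v = sqrt(2 * g * h)
v = sqrt(2 * 9.81 * 10.11)
v = sqrt(198.3582) = 14.084 m/s

14.084 m/s
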